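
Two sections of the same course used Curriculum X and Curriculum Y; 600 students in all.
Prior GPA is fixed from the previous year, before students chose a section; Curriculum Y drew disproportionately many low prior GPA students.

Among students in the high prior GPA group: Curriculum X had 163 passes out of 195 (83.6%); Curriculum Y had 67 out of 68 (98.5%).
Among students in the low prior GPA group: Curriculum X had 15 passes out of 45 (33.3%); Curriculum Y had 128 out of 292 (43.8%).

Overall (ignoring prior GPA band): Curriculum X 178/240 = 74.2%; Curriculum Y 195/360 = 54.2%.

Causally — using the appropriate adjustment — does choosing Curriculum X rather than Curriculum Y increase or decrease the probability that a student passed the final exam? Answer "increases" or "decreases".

The stratified and pooled comparisons disagree (Curriculum Y wins within each prior GPA band; Curriculum X wins overall), so the answer turns on the causal role of prior GPA band.
Here prior GPA band is a common cause — it drives both which teaching method a case falls under and the outcome. The crude comparison mixes populations; the stratum-specific rates are the causally relevant ones.
Within each level — high prior GPA: 83.6% vs 98.5%; low prior GPA: 33.3% vs 43.8% — Curriculum Y is higher every time.

decreases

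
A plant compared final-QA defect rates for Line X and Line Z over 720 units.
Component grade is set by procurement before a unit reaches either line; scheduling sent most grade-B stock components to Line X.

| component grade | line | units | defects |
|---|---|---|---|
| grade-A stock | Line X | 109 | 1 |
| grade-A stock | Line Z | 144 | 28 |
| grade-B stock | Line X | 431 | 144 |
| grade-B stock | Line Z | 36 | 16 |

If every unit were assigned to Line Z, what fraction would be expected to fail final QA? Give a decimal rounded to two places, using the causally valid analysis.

Component grade differs across lines for reasons unrelated to any effect of the line itself, and it separately predicts the outcome — a classic confounder. We must compare within component grade levels.
Standardising Line Z to the population component grade mix: 0.351·28/144 + 0.649·16/36 = 0.357.

0.36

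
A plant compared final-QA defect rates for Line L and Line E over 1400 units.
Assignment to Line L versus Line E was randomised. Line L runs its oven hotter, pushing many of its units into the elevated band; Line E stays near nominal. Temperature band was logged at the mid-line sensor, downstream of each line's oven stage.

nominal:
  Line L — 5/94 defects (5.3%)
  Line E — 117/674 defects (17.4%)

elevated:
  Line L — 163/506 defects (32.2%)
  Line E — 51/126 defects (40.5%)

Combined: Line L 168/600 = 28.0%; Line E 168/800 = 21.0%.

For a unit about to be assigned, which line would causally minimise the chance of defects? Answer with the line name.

Line E

The stratified and pooled comparisons disagree (Line L wins within each in-process temperature band; Line E wins overall), so the answer turns on the causal role of in-process temperature band.
In-process temperature band is downstream of the line. One should not condition on a consequence of treatment, so the overall rates are the right comparison.
Pooled: Line L 28.0% vs Line E 21.0%; Line E is lower overall.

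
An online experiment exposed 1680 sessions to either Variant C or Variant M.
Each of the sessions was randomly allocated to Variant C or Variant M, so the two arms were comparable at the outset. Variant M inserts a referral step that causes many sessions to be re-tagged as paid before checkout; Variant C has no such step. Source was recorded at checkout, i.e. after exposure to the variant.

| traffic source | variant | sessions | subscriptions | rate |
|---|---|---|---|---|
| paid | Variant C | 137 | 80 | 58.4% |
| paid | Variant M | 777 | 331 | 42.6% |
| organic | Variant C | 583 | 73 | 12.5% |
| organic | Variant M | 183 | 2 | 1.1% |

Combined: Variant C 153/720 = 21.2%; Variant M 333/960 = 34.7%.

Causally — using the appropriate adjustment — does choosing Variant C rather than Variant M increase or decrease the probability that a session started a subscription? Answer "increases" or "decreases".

decreases

The stratified and pooled comparisons disagree (Variant C wins within each traffic source; Variant M wins overall), so the answer turns on the causal role of traffic source.
Traffic source lies on the pathway variant → traffic source → outcome, so adjusting for it blocks the indirect effect. For the total causal effect of variant, use the unadjusted pooled rates.
Pooled: Variant C 21.2% vs Variant M 34.7%; Variant M is higher overall.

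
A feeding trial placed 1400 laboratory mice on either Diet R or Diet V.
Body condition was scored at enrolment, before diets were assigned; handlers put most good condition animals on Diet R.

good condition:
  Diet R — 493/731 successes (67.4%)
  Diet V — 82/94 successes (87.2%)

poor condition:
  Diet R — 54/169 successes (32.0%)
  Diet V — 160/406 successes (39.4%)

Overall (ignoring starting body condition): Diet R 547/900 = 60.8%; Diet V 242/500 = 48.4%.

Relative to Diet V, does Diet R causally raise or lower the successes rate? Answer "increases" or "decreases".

decreases

The stratified and pooled comparisons disagree (Diet V wins within each starting body condition; Diet R wins overall), so the answer turns on the causal role of starting body condition.
Since starting body condition is a pre-existing factor (not a product of the diet) and it affects the outcome on its own, it is a confounder. The stratified rates, not the pooled rate, identify the causal effect.
Within each level — good condition: 67.4% vs 87.2%; poor condition: 32.0% vs 39.4% — Diet V is higher every time.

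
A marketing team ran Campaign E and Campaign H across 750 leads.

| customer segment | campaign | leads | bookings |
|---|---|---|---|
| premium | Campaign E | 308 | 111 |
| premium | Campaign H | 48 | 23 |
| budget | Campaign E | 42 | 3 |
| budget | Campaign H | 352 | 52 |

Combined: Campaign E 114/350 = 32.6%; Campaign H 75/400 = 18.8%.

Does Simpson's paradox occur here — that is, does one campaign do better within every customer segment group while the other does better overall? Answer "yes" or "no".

yes

Within each customer segment level (premium 36.0% vs 47.9%; budget 7.1% vs 14.8%), Campaign H has the higher rate every time. Pooled: 32.6% vs 18.8% — Campaign E has the higher rate overall. The two comparisons disagree.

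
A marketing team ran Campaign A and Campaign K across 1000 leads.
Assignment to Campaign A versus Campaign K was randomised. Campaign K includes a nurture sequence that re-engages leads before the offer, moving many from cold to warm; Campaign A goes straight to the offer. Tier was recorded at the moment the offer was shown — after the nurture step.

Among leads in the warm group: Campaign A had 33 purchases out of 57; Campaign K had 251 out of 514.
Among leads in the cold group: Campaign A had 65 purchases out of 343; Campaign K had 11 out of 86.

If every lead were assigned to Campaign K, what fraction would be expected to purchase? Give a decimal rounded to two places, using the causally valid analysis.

0.44

Within every engagement tier level Campaign A has the higher rate, yet pooled Campaign K does — Simpson's reversal.
The distribution of engagement tier is itself part of what the campaign does — it is an intermediate outcome. Holding it fixed would remove that part of the effect; the total effect is the pooled difference.
So P(outcome | do(Campaign K)) is just the pooled rate for Campaign K: 262/600 = 0.437.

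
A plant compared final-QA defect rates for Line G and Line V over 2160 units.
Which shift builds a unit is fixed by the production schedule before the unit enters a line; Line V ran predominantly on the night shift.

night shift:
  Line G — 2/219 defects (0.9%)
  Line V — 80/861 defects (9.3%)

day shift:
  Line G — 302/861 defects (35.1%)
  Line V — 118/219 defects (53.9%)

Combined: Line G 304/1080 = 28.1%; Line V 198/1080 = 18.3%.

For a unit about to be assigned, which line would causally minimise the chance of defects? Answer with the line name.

The stratified and pooled comparisons disagree (Line G wins within each shift; Line V wins overall), so the answer turns on the causal role of shift.
Shift is set before the line has any effect — it is not caused by the line — and it independently drives the outcome. That makes it a confounder, so the causal comparison is within shift levels.
Within each level — night shift: 0.9% vs 9.3%; day shift: 35.1% vs 53.9% — Line G is lower every time.

Line G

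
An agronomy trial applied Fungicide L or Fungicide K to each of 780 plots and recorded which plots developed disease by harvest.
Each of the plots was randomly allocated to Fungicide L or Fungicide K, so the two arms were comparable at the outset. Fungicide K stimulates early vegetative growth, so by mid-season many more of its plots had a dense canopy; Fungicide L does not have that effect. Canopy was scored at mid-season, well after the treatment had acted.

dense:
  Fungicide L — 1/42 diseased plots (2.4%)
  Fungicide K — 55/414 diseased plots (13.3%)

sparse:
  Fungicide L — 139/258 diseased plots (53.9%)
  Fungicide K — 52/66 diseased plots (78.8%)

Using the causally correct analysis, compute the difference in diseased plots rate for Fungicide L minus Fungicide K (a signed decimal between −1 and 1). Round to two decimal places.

+0.24

Mid-season canopy lies on the pathway fungicide → mid-season canopy → outcome, so adjusting for it blocks the indirect effect. For the total causal effect of fungicide, use the unadjusted pooled rates.
The causal difference is the pooled difference: 0.467 − 0.223 = +0.244.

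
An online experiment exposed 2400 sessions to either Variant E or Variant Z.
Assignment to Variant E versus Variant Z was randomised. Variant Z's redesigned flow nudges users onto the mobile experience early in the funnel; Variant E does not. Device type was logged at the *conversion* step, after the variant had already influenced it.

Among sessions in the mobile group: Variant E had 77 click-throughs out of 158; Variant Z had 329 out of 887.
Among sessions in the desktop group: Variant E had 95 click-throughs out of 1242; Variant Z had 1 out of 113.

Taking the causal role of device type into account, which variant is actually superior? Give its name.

Variant Z

The stratified and pooled comparisons disagree (Variant E wins within each device type; Variant Z wins overall), so the answer turns on the causal role of device type.
Device type lies on the pathway variant → device type → outcome, so adjusting for it blocks the indirect effect. For the total causal effect of variant, use the unadjusted pooled rates.
Pooled: Variant E 12.3% vs Variant Z 33.0%; Variant Z is higher overall.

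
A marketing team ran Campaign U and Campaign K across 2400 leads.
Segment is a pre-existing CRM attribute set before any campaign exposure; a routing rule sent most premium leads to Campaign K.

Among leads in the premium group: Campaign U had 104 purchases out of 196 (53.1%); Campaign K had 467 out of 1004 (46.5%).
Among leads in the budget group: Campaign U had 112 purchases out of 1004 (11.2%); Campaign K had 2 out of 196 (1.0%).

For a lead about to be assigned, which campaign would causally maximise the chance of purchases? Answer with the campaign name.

Campaign U

Campaign U is higher inside every customer segment stratum but Campaign K is higher in aggregate. Whether to stratify depends on how customer segment relates to the campaign.
Nothing the campaign does changes customer segment; the imbalance is an allocation artefact. With customer segment also predicting the outcome, the pooled figure is confounded, and the within-stratum comparison is the causal one.
Within each level — premium: 53.1% vs 46.5%; budget: 11.2% vs 1.0% — Campaign U is higher every time.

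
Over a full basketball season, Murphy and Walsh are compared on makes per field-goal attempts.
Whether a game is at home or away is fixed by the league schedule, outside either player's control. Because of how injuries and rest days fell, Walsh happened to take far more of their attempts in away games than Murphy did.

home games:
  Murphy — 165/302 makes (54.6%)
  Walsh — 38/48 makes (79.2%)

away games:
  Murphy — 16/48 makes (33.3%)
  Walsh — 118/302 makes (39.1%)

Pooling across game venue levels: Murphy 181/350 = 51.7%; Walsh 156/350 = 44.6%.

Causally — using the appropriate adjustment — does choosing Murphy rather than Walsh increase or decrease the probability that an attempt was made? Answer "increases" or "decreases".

Since game venue is a pre-existing factor (not a product of the player) and it affects the outcome on its own, it is a confounder. The stratified rates, not the pooled rate, identify the causal effect.
Within each level — home games: 54.6% vs 79.2%; away games: 33.3% vs 39.1% — Walsh is higher every time.

decreases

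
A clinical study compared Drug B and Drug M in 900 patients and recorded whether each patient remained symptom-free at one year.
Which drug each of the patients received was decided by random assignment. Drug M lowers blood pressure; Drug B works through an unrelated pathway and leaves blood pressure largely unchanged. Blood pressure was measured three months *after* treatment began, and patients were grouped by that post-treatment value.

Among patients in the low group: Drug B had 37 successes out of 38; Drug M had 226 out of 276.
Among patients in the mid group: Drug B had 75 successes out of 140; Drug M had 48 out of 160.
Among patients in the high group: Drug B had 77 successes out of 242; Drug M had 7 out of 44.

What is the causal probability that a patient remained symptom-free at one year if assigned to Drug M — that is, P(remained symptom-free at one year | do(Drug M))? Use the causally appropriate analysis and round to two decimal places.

Blood pressure lies on the pathway drug → blood pressure → outcome, so adjusting for it blocks the indirect effect. For the total causal effect of drug, use the unadjusted pooled rates.
So P(outcome | do(Drug M)) is just the pooled rate for Drug M: 281/480 = 0.585.

0.59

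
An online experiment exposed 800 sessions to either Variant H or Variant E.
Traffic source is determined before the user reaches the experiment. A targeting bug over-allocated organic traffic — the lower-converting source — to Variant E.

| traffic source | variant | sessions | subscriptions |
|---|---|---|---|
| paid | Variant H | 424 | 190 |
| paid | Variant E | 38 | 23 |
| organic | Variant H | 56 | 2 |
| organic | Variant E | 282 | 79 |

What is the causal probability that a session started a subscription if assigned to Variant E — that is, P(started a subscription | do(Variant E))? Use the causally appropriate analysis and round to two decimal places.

The stratified and pooled comparisons disagree (Variant E wins within each traffic source; Variant H wins overall), so the answer turns on the causal role of traffic source.
Traffic source satisfies the back-door criterion: it is not a descendant of the variant, and it blocks the spurious path from variant to outcome. Adjusting for it (i.e., using the within-traffic source rates) gives the causal effect.
Standardising Variant E to the population traffic source mix: 0.578·23/38 + 0.422·79/282 = 0.468.

0.47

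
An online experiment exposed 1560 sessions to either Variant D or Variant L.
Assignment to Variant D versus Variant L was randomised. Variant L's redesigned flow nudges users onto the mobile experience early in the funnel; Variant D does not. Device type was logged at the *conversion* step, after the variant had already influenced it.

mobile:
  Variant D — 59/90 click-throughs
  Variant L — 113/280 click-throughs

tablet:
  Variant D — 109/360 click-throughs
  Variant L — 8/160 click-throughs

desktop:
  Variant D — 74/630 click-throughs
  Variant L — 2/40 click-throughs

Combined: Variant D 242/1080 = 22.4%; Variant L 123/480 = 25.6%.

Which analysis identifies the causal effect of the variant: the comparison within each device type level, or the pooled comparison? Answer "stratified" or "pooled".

pooled

The stratified and pooled comparisons disagree (Variant D wins within each device type; Variant L wins overall), so the answer turns on the causal role of device type.
Device type here is a post-treatment variable shaped by the variant; conditioning on it would introduce bias rather than remove it. The overall comparison is the causal one.
Pooled: Variant D 22.4% vs Variant L 25.6%; Variant L is higher overall.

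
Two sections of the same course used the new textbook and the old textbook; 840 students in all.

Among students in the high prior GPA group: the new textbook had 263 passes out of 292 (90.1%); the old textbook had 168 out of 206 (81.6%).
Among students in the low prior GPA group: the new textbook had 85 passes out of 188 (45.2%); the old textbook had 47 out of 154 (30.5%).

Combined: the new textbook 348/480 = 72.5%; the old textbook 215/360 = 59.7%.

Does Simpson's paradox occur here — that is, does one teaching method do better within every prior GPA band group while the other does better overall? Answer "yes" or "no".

Within each prior GPA band level (high prior GPA 90.1% vs 81.6%; low prior GPA 45.2% vs 30.5%), the new textbook has the higher rate every time. Pooled: 72.5% vs 59.7% — the new textbook has the higher rate overall. They agree.

no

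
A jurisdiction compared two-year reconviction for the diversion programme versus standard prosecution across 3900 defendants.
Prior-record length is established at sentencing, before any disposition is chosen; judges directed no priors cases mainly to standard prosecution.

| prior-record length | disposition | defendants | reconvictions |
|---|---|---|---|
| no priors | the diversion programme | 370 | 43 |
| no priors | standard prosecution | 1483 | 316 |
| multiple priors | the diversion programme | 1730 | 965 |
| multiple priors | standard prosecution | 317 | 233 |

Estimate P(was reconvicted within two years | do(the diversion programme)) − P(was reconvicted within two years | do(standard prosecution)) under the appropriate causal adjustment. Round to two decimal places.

-0.14

Within every prior-record length level the diversion programme has the lower rate, yet pooled standard prosecution does — Simpson's reversal.
Since prior-record length is a pre-existing factor (not a product of the disposition) and it affects the outcome on its own, it is a confounder. The stratified rates, not the pooled rate, identify the causal effect.
Adjusting over the population distribution of prior-record length: 0.475·(0.116−0.213) + 0.525·(0.558−0.735) = -0.139.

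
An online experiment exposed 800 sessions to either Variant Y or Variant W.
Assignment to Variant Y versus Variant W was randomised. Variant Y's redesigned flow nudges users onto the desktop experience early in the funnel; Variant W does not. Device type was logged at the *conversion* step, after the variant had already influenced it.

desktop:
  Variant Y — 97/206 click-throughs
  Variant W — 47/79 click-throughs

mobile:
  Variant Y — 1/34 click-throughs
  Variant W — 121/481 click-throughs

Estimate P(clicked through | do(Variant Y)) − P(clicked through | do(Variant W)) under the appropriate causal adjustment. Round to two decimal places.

The stratified and pooled comparisons disagree (Variant W wins within each device type; Variant Y wins overall), so the answer turns on the causal role of device type.
Device type is downstream of the variant. One should not condition on a consequence of treatment, so the overall rates are the right comparison.
The causal difference is the pooled difference: 0.408 − 0.300 = +0.108.

+0.11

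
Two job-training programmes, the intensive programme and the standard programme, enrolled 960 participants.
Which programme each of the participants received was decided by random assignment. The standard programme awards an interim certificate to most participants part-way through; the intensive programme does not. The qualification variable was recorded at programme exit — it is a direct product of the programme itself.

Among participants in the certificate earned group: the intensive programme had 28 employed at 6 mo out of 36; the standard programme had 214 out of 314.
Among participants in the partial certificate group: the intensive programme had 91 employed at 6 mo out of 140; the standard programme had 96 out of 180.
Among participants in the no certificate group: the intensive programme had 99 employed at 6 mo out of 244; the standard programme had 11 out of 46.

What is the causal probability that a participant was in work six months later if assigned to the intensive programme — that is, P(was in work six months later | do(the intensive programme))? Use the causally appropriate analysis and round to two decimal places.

0.52

the intensive programme is higher inside every qualification attained during the programme stratum but the standard programme is higher in aggregate. Whether to stratify depends on how qualification attained during the programme relates to the programme.
Because the programme influences qualification attained during the programme, qualification attained during the programme is a post-treatment mediator, not a confounder. Stratifying on it would bias the estimate; the causal effect is the crude pooled difference.
So P(outcome | do(the intensive programme)) is just the pooled rate for the intensive programme: 218/420 = 0.519.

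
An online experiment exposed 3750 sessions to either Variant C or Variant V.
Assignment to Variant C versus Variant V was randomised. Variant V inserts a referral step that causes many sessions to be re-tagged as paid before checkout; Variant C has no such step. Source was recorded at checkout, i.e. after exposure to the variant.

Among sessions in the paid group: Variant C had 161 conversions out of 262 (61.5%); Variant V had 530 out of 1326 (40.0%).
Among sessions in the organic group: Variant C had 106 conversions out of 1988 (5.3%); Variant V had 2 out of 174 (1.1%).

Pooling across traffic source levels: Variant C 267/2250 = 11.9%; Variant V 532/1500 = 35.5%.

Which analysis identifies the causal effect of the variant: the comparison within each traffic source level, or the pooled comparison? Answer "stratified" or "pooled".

The traffic source-specific comparison favours Variant C throughout, but the pooled figures favour Variant V. The question is whether to condition on traffic source.
The distribution of traffic source is itself part of what the variant does — it is an intermediate outcome. Holding it fixed would remove that part of the effect; the total effect is the pooled difference.
Pooled: Variant C 11.9% vs Variant V 35.5%; Variant V is higher overall.

pooled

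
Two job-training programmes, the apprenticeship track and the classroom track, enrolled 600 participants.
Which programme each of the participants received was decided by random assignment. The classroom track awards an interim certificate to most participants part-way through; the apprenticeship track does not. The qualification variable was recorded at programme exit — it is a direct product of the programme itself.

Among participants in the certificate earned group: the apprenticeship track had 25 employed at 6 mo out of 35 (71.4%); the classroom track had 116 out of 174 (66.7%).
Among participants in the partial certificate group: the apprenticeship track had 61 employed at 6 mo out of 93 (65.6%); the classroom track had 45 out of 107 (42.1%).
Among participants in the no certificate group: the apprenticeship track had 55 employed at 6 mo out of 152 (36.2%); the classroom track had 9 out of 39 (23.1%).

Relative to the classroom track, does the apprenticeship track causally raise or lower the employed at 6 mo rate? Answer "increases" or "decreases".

decreases

Qualification attained during the programme lies on the pathway programme → qualification attained during the programme → outcome, so adjusting for it blocks the indirect effect. For the total causal effect of programme, use the unadjusted pooled rates.
Pooled: the apprenticeship track 50.4% vs the classroom track 53.1%; the classroom track is higher overall.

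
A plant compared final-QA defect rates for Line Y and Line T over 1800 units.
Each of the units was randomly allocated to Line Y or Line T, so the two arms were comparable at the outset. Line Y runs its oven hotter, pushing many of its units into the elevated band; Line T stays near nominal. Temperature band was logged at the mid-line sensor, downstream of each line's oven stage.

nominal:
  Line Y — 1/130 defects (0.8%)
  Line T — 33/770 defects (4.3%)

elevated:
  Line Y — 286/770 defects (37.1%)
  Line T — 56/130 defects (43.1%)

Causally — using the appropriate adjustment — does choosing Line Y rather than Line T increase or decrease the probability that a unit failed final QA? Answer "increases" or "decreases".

increases

Because the line influences in-process temperature band, in-process temperature band is a post-treatment mediator, not a confounder. Stratifying on it would bias the estimate; the causal effect is the crude pooled difference.
Pooled: Line Y 31.9% vs Line T 9.9%; Line T is lower overall.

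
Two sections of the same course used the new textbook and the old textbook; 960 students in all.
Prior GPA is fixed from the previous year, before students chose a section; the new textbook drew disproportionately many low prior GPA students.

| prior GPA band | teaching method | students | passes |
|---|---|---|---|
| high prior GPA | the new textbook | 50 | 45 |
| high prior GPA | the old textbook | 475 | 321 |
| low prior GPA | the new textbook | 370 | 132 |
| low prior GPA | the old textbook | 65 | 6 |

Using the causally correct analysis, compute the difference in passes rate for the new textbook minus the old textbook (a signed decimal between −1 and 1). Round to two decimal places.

+0.24

Prior GPA band differs across teaching methods for reasons unrelated to any effect of the teaching method itself, and it separately predicts the outcome — a classic confounder. We must compare within prior GPA band levels.
Adjusting over the population distribution of prior GPA band: 0.547·(0.900−0.676) + 0.453·(0.357−0.092) = +0.242.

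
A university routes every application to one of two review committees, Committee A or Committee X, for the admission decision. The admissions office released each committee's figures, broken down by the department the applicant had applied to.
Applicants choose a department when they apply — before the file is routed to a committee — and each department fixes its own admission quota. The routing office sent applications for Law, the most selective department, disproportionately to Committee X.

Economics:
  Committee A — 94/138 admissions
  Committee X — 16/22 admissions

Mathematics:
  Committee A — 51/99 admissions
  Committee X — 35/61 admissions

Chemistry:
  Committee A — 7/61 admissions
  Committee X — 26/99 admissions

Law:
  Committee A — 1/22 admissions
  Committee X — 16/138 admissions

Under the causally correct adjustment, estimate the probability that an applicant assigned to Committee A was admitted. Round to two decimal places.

Since department is a pre-existing factor (not a product of the review committee) and it affects the outcome on its own, it is a confounder. The stratified rates, not the pooled rate, identify the causal effect.
Standardising Committee A to the population department mix: 0.250·94/138 + 0.250·51/99 + 0.250·7/61 + 0.250·1/22 = 0.339.

0.34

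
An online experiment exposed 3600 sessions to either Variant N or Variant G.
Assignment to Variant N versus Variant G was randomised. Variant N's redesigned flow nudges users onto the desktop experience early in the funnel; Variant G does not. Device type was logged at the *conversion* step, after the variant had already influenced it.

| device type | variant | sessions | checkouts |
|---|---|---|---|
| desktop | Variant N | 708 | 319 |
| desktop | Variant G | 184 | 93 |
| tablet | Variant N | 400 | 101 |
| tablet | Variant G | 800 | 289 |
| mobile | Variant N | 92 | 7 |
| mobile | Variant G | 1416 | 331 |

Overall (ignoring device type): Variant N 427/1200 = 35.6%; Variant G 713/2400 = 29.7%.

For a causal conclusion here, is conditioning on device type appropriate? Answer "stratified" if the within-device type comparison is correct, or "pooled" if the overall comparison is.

Device type lies on the pathway variant → device type → outcome, so adjusting for it blocks the indirect effect. For the total causal effect of variant, use the unadjusted pooled rates.
Pooled: Variant N 35.6% vs Variant G 29.7%; Variant N is higher overall.

pooled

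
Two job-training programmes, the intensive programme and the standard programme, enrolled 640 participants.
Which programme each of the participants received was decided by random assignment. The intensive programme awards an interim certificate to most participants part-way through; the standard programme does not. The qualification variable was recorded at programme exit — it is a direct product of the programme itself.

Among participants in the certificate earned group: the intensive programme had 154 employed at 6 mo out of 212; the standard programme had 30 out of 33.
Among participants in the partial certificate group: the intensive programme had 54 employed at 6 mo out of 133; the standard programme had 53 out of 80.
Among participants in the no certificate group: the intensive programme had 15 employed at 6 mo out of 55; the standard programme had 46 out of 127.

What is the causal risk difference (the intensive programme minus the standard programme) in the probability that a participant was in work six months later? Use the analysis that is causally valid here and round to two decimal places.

+0.02

Stratifying would compare programmes among participants the programmes themselves sorted into qualification attained during the programme groups — a form of selection on an intermediate. The unconditioned pooled rates give the total causal effect.
The causal difference is the pooled difference: 0.557 − 0.537 = +0.020.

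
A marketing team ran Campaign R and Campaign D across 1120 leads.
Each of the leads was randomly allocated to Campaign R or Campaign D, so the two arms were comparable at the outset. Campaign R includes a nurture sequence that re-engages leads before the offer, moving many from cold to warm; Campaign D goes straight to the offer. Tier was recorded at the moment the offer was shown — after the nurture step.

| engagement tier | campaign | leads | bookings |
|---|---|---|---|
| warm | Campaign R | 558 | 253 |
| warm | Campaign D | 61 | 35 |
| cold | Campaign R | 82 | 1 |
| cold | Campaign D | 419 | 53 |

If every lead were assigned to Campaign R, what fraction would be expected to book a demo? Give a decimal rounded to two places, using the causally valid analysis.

Engagement tier here is a post-treatment variable shaped by the campaign; conditioning on it would introduce bias rather than remove it. The overall comparison is the causal one.
So P(outcome | do(Campaign R)) is just the pooled rate for Campaign R: 254/640 = 0.397.

0.40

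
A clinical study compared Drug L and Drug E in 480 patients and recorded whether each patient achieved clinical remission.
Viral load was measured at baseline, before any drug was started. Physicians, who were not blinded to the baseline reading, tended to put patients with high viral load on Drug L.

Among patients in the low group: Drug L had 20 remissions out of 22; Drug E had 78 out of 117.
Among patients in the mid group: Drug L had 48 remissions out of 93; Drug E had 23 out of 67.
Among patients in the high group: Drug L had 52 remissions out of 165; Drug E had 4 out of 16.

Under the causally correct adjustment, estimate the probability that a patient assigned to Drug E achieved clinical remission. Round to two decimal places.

0.40

The stratified and pooled comparisons disagree (Drug L wins within each viral load; Drug E wins overall), so the answer turns on the causal role of viral load.
Viral load satisfies the back-door criterion: it is not a descendant of the drug, and it blocks the spurious path from drug to outcome. Adjusting for it (i.e., using the within-viral load rates) gives the causal effect.
Standardising Drug E to the population viral load mix: 0.290·78/117 + 0.333·23/67 + 0.377·4/16 = 0.402.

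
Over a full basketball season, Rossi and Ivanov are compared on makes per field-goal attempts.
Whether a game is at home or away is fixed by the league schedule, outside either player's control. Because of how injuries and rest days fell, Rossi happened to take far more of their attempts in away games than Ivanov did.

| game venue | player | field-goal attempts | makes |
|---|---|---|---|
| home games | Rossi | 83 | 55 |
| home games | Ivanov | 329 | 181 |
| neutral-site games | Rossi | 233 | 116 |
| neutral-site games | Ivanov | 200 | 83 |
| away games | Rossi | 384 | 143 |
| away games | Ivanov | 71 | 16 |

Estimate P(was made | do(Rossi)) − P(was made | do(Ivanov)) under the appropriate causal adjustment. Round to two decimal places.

+0.11

Game venue satisfies the back-door criterion: it is not a descendant of the player, and it blocks the spurious path from player to outcome. Adjusting for it (i.e., using the within-game venue rates) gives the causal effect.
Adjusting over the population distribution of game venue: 0.317·(0.663−0.550) + 0.333·(0.498−0.415) + 0.350·(0.372−0.225) = +0.115.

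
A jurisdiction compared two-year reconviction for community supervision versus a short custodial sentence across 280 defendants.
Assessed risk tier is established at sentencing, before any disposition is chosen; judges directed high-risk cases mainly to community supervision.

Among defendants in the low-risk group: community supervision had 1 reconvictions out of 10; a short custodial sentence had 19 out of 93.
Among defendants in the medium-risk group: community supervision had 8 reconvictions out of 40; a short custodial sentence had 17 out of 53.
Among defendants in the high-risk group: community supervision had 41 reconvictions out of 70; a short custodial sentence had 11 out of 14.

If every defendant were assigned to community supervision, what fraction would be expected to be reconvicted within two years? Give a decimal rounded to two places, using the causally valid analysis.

The imbalance in assessed risk tier arose from how defendants were allocated, not from anything the disposition did; and assessed risk tier independently affects the outcome. The pooled gap is confounded — condition on assessed risk tier.
Standardising community supervision to the population assessed risk tier mix: 0.368·1/10 + 0.332·8/40 + 0.300·41/70 = 0.279.

0.28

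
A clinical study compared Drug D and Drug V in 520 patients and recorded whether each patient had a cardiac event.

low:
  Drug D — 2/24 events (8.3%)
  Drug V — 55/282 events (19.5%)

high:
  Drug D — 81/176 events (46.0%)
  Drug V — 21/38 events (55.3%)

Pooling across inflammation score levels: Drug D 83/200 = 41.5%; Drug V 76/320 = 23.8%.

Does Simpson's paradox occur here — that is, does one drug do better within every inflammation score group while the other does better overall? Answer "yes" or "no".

yes

Within each inflammation score level (low 8.3% vs 19.5%; high 46.0% vs 55.3%), Drug D has the lower rate every time. Pooled: 41.5% vs 23.8% — Drug V has the lower rate overall. The two comparisons disagree.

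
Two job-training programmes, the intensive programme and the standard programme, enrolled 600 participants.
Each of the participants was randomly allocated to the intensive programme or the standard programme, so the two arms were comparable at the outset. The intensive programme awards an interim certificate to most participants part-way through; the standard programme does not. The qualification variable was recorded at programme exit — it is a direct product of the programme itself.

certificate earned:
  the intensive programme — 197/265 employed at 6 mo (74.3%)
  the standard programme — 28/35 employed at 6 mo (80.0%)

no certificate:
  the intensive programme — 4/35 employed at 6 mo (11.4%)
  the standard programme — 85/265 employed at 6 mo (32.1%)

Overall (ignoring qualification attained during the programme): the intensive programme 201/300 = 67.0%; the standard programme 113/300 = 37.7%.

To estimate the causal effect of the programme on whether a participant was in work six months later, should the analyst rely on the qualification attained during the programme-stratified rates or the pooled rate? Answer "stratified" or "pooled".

The qualification attained during the programme-specific comparison favours the standard programme throughout, but the pooled figures favour the intensive programme. The question is whether to condition on qualification attained during the programme.
Qualification attained during the programme lies on the pathway programme → qualification attained during the programme → outcome, so adjusting for it blocks the indirect effect. For the total causal effect of programme, use the unadjusted pooled rates.
Pooled: the intensive programme 67.0% vs the standard programme 37.7%; the intensive programme is higher overall.

pooled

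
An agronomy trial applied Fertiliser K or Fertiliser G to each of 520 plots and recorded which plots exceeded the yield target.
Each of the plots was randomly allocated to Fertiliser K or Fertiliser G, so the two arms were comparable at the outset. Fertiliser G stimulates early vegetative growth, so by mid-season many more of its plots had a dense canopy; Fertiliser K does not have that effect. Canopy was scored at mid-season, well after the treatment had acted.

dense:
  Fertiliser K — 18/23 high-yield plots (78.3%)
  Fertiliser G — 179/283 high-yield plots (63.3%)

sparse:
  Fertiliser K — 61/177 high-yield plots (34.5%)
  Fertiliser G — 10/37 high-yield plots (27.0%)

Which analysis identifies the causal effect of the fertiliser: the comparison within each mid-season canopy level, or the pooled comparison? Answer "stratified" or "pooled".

pooled

Mid-season canopy lies on the pathway fertiliser → mid-season canopy → outcome, so adjusting for it blocks the indirect effect. For the total causal effect of fertiliser, use the unadjusted pooled rates.
Pooled: Fertiliser K 39.5% vs Fertiliser G 59.1%; Fertiliser G is higher overall.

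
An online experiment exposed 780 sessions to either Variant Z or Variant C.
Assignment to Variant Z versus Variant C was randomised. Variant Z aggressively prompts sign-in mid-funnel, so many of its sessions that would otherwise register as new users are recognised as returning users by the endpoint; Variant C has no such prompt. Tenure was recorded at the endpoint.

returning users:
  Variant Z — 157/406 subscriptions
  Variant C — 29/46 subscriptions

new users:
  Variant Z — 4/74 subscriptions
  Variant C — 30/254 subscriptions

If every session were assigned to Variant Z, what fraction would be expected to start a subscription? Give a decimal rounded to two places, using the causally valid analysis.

0.34

User tenure is downstream of the variant. One should not condition on a consequence of treatment, so the overall rates are the right comparison.
So P(outcome | do(Variant Z)) is just the pooled rate for Variant Z: 161/480 = 0.335.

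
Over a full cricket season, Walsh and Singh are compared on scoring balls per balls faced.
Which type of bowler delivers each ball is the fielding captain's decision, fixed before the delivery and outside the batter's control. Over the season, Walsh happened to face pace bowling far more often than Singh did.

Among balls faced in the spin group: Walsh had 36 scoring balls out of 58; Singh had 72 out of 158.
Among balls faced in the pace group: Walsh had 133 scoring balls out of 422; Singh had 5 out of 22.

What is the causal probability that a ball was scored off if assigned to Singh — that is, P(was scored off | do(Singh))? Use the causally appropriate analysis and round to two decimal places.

Within every bowling type level Walsh has the higher rate, yet pooled Singh does — Simpson's reversal.
Bowling type is set before the player has any effect — it is not caused by the player — and it independently drives the outcome. That makes it a confounder, so the causal comparison is within bowling type levels.
Standardising Singh to the population bowling type mix: 0.327·72/158 + 0.673·5/22 = 0.302.

0.30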